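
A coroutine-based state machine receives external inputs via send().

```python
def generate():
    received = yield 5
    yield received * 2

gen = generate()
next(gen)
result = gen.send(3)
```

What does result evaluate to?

Step 1: next(gen) advances to first yield, producing 5.
Step 2: send(3) resumes, received = 3.
Step 3: yield received * 2 = 3 * 2 = 6.
Therefore result = 6.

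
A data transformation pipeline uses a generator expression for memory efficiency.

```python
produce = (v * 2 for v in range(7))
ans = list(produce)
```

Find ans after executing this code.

Step 1: For each v in range(7), compute v*2:
  v=0: 0*2 = 0
  v=1: 1*2 = 2
  v=2: 2*2 = 4
  v=3: 3*2 = 6
  v=4: 4*2 = 8
  v=5: 5*2 = 10
  v=6: 6*2 = 12
Therefore ans = [0, 2, 4, 6, 8, 10, 12].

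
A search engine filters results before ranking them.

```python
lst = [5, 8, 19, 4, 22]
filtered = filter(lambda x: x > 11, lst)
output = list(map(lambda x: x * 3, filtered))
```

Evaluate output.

Step 1: Filter lst for elements > 11:
  5: removed
  8: removed
  19: kept
  4: removed
  22: kept
Step 2: Map x * 3 on filtered [19, 22]:
  19 -> 57
  22 -> 66
Therefore output = [57, 66].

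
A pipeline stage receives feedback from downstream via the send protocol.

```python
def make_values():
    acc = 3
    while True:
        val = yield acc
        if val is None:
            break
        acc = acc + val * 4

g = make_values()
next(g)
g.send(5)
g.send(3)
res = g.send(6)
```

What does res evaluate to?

Step 1: next() -> yield acc=3.
Step 2: send(5) -> val=5, acc = 3 + 5*4 = 23, yield 23.
Step 3: send(3) -> val=3, acc = 23 + 3*4 = 35, yield 35.
Step 4: send(6) -> val=6, acc = 35 + 6*4 = 59, yield 59.
Therefore res = 59.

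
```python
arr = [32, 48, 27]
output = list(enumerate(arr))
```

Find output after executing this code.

Step 1: enumerate pairs each element with its index:
  (0, 32)
  (1, 48)
  (2, 27)
Therefore output = [(0, 32), (1, 48), (2, 27)].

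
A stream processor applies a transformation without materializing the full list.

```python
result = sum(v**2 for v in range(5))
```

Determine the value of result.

Step 1: Compute v**2 for each v in range(5):
  v=0: 0**2 = 0
  v=1: 1**2 = 1
  v=2: 2**2 = 4
  v=3: 3**2 = 9
  v=4: 4**2 = 16
Step 2: sum = 0 + 1 + 4 + 9 + 16 = 30.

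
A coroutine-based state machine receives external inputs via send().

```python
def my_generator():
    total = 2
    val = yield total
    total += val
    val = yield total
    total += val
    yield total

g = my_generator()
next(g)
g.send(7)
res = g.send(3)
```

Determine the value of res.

Step 1: next() -> yield total=2.
Step 2: send(7) -> val=7, total = 2+7 = 9, yield 9.
Step 3: send(3) -> val=3, total = 9+3 = 12, yield 12.
Therefore res = 12.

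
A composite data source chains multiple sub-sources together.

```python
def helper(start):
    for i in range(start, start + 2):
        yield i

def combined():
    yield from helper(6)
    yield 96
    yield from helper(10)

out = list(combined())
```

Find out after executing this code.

Step 1: combined() delegates to helper(6):
  yield 6
  yield 7
Step 2: yield 96
Step 3: Delegates to helper(10):
  yield 10
  yield 11
Therefore out = [6, 7, 96, 10, 11].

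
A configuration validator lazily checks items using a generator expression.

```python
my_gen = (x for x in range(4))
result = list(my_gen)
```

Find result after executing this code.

Step 1: Generator expression iterates range(4): [0, 1, 2, 3].
Step 2: list() collects all values.
Therefore result = [0, 1, 2, 3].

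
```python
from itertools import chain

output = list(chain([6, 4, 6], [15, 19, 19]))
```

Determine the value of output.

Step 1: chain() concatenates iterables: [6, 4, 6] + [15, 19, 19].
Therefore output = [6, 4, 6, 15, 19, 19].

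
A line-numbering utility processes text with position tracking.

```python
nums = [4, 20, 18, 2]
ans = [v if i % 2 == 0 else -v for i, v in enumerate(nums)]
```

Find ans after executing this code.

Step 1: For each (i, v), keep v if i is even, negate if odd:
  i=0 (even): keep 4
  i=1 (odd): negate to -20
  i=2 (even): keep 18
  i=3 (odd): negate to -2
Therefore ans = [4, -20, 18, -2].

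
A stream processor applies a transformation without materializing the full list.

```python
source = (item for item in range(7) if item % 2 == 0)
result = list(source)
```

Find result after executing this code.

Step 1: Filter range(7) keeping only even values:
  item=0: even, included
  item=1: odd, excluded
  item=2: even, included
  item=3: odd, excluded
  item=4: even, included
  item=5: odd, excluded
  item=6: even, included
Therefore result = [0, 2, 4, 6].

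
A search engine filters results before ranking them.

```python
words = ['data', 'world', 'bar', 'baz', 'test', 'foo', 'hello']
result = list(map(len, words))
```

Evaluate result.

Step 1: Map len() to each word:
  'data' -> 4
  'world' -> 5
  'bar' -> 3
  'baz' -> 3
  'test' -> 4
  'foo' -> 3
  'hello' -> 5
Therefore result = [4, 5, 3, 3, 4, 3, 5].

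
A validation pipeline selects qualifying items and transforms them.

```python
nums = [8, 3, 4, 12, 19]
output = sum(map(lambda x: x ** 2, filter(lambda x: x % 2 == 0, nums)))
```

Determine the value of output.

Step 1: Filter even numbers from [8, 3, 4, 12, 19]: [8, 4, 12]
Step 2: Square each: [64, 16, 144]
Step 3: Sum = 224.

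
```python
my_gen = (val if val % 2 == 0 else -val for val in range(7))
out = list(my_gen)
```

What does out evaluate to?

Step 1: For each val in range(7), yield val if even, else -val:
  val=0: even, yield 0
  val=1: odd, yield -1
  val=2: even, yield 2
  val=3: odd, yield -3
  val=4: even, yield 4
  val=5: odd, yield -5
  val=6: even, yield 6
Therefore out = [0, -1, 2, -3, 4, -5, 6].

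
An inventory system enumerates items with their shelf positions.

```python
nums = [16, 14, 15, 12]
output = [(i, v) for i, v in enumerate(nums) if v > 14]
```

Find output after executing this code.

Step 1: Filter enumerate([16, 14, 15, 12]) keeping v > 14:
  (0, 16): 16 > 14, included
  (1, 14): 14 <= 14, excluded
  (2, 15): 15 > 14, included
  (3, 12): 12 <= 14, excluded
Therefore output = [(0, 16), (2, 15)].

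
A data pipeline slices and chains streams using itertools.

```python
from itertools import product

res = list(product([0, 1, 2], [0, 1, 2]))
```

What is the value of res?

Step 1: product([0, 1, 2], [0, 1, 2]) gives all pairs:
  (0, 0)
  (0, 1)
  (0, 2)
  (1, 0)
  (1, 1)
  (1, 2)
  (2, 0)
  (2, 1)
  (2, 2)
Therefore res = [(0, 0), (0, 1), (0, 2), (1, 0), (1, 1), (1, 2), (2, 0), (2, 1), (2, 2)].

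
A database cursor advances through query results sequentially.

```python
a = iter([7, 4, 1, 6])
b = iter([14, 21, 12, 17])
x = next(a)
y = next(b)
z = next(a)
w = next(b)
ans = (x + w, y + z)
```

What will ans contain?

Step 1: a iterates [7, 4, 1, 6], b iterates [14, 21, 12, 17].
Step 2: x = next(a) = 7, y = next(b) = 14.
Step 3: z = next(a) = 4, w = next(b) = 21.
Step 4: ans = (7 + 21, 14 + 4) = (28, 18).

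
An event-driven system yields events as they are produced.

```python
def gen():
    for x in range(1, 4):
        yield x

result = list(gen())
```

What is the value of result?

Step 1: The generator yields each value from range(1, 4).
Step 2: list() consumes all yields: [1, 2, 3].
Therefore result = [1, 2, 3].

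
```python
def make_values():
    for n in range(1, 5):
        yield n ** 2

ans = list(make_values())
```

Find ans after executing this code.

Step 1: For each n in range(1, 5), yield n**2:
  n=1: yield 1**2 = 1
  n=2: yield 2**2 = 4
  n=3: yield 3**2 = 9
  n=4: yield 4**2 = 16
Therefore ans = [1, 4, 9, 16].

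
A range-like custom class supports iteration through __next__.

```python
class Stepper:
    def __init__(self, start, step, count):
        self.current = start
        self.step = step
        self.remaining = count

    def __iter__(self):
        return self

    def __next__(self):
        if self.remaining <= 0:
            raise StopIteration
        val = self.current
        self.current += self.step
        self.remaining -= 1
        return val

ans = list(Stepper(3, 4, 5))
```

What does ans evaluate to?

Step 1: Stepper starts at 3, increments by 4, for 5 steps:
  Yield 3, then current += 4
  Yield 7, then current += 4
  Yield 11, then current += 4
  Yield 15, then current += 4
  Yield 19, then current += 4
Therefore ans = [3, 7, 11, 15, 19].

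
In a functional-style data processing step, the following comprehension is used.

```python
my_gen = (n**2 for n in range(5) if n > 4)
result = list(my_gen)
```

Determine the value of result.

Step 1: For range(5), keep n > 4, then square:
  n=0: 0 <= 4, excluded
  n=1: 1 <= 4, excluded
  n=2: 2 <= 4, excluded
  n=3: 3 <= 4, excluded
  n=4: 4 <= 4, excluded
Therefore result = [].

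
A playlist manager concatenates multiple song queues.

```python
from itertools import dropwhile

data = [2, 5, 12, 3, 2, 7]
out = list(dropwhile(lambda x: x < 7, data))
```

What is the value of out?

Step 1: dropwhile drops elements while < 7:
  2 < 7: dropped
  5 < 7: dropped
  12: kept (dropping stopped)
Step 2: Remaining elements kept regardless of condition.
Therefore out = [12, 3, 2, 7].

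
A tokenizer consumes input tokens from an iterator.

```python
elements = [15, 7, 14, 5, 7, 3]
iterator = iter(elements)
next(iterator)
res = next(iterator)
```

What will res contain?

Step 1: Create iterator over [15, 7, 14, 5, 7, 3].
Step 2: next() consumes 15.
Step 3: next() returns 7.
Therefore res = 7.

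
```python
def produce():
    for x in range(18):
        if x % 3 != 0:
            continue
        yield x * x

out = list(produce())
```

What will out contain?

Step 1: Only yield x**2 when x is divisible by 3:
  x=0: 0 % 3 == 0, yield 0**2 = 0
  x=3: 3 % 3 == 0, yield 3**2 = 9
  x=6: 6 % 3 == 0, yield 6**2 = 36
  x=9: 9 % 3 == 0, yield 9**2 = 81
  x=12: 12 % 3 == 0, yield 12**2 = 144
  x=15: 15 % 3 == 0, yield 15**2 = 225
Therefore out = [0, 9, 36, 81, 144, 225].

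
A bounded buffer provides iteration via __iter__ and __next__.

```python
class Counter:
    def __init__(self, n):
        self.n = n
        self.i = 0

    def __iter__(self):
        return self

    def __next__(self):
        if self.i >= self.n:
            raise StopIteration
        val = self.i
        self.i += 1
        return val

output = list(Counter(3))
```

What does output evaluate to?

Step 1: Counter(3) creates an iterator counting 0 to 2.
Step 2: list() consumes all values: [0, 1, 2].
Therefore output = [0, 1, 2].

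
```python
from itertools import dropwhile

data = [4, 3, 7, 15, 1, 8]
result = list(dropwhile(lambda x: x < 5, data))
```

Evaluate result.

Step 1: dropwhile drops elements while < 5:
  4 < 5: dropped
  3 < 5: dropped
  7: kept (dropping stopped)
Step 2: Remaining elements kept regardless of condition.
Therefore result = [7, 15, 1, 8].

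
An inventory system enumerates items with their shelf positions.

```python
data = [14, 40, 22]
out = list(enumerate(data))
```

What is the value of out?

Step 1: enumerate pairs each element with its index:
  (0, 14)
  (1, 40)
  (2, 22)
Therefore out = [(0, 14), (1, 40), (2, 22)].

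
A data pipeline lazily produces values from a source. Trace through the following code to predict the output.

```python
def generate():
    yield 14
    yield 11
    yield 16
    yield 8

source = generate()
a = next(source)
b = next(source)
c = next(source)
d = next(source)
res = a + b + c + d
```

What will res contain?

Step 1: Create generator and consume all values:
  a = next(source) = 14
  b = next(source) = 11
  c = next(source) = 16
  d = next(source) = 8
Step 2: res = 14 + 11 + 16 + 8 = 49.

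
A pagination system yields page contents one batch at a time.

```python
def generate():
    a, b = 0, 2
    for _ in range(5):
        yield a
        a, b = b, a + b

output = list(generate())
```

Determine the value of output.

Step 1: Fibonacci-like sequence starting with a=0, b=2:
  Iteration 1: yield a=0, then a,b = 2,2
  Iteration 2: yield a=2, then a,b = 2,4
  Iteration 3: yield a=2, then a,b = 4,6
  Iteration 4: yield a=4, then a,b = 6,10
  Iteration 5: yield a=6, then a,b = 10,16
Therefore output = [0, 2, 2, 4, 6].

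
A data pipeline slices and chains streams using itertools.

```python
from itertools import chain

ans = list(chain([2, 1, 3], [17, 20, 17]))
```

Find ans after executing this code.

Step 1: chain() concatenates iterables: [2, 1, 3] + [17, 20, 17].
Therefore ans = [2, 1, 3, 17, 20, 17].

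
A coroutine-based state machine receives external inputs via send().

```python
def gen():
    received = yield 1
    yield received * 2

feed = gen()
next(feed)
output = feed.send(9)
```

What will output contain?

Step 1: next(feed) advances to first yield, producing 1.
Step 2: send(9) resumes, received = 9.
Step 3: yield received * 2 = 9 * 2 = 18.
Therefore output = 18.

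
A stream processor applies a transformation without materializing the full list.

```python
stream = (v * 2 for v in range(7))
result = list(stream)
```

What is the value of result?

Step 1: For each v in range(7), compute v*2:
  v=0: 0*2 = 0
  v=1: 1*2 = 2
  v=2: 2*2 = 4
  v=3: 3*2 = 6
  v=4: 4*2 = 8
  v=5: 5*2 = 10
  v=6: 6*2 = 12
Therefore result = [0, 2, 4, 6, 8, 10, 12].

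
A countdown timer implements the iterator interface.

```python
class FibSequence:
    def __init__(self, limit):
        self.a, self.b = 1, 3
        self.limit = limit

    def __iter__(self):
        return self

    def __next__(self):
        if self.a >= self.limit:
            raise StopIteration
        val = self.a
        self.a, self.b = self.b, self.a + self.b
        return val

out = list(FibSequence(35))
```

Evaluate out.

Step 1: Fibonacci-like sequence (a=1, b=3) until >= 35:
  Yield 1, then a,b = 3,4
  Yield 3, then a,b = 4,7
  Yield 4, then a,b = 7,11
  Yield 7, then a,b = 11,18
  Yield 11, then a,b = 18,29
  Yield 18, then a,b = 29,47
  Yield 29, then a,b = 47,76
Step 2: 47 >= 35, stop.
Therefore out = [1, 3, 4, 7, 11, 18, 29].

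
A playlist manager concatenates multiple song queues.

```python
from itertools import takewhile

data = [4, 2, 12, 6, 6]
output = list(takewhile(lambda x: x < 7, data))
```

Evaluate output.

Step 1: takewhile stops at first element >= 7:
  4 < 7: take
  2 < 7: take
  12 >= 7: stop
Therefore output = [4, 2].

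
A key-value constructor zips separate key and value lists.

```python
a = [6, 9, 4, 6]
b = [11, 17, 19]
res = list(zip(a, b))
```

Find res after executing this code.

Step 1: zip stops at shortest (len(a)=4, len(b)=3):
  Index 0: (6, 11)
  Index 1: (9, 17)
  Index 2: (4, 19)
Step 2: Last element of a (6) has no pair, dropped.
Therefore res = [(6, 11), (9, 17), (4, 19)].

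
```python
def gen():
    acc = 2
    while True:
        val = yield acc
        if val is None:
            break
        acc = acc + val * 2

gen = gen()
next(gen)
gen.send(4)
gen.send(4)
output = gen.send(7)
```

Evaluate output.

Step 1: next() -> yield acc=2.
Step 2: send(4) -> val=4, acc = 2 + 4*2 = 10, yield 10.
Step 3: send(4) -> val=4, acc = 10 + 4*2 = 18, yield 18.
Step 4: send(7) -> val=7, acc = 18 + 7*2 = 32, yield 32.
Therefore output = 32.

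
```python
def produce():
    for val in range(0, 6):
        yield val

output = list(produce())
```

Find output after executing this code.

Step 1: The generator yields each value from range(0, 6).
Step 2: list() consumes all yields: [0, 1, 2, 3, 4, 5].
Therefore output = [0, 1, 2, 3, 4, 5].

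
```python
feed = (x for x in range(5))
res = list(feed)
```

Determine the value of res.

Step 1: Generator expression iterates range(5): [0, 1, 2, 3, 4].
Step 2: list() collects all values.
Therefore res = [0, 1, 2, 3, 4].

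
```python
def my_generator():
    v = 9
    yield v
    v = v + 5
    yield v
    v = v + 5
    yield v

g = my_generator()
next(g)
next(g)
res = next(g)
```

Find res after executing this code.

Step 1: Trace through generator execution:
  Yield 1: v starts at 9, yield 9
  Yield 2: v = 9 + 5 = 14, yield 14
  Yield 3: v = 14 + 5 = 19, yield 19
Step 2: First next() gets 9, second next() gets the second value, third next() yields 19.
Therefore res = 19.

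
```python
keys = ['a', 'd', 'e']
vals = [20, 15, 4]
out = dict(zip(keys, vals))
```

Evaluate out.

Step 1: zip pairs keys with values:
  'a' -> 20
  'd' -> 15
  'e' -> 4
Therefore out = {'a': 20, 'd': 15, 'e': 4}.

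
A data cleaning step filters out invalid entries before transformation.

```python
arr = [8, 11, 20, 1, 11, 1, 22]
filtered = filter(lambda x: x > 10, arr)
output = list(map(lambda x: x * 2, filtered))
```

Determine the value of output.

Step 1: Filter arr for elements > 10:
  8: removed
  11: kept
  20: kept
  1: removed
  11: kept
  1: removed
  22: kept
Step 2: Map x * 2 on filtered [11, 20, 11, 22]:
  11 -> 22
  20 -> 40
  11 -> 22
  22 -> 44
Therefore output = [22, 40, 22, 44].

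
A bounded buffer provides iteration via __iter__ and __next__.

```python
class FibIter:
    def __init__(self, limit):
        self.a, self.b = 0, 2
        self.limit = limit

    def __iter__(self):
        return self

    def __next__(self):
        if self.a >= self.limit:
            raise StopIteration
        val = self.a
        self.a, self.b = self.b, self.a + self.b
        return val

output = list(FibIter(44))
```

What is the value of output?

Step 1: Fibonacci-like sequence (a=0, b=2) until >= 44:
  Yield 0, then a,b = 2,2
  Yield 2, then a,b = 2,4
  Yield 2, then a,b = 4,6
  Yield 4, then a,b = 6,10
  Yield 6, then a,b = 10,16
  Yield 10, then a,b = 16,26
  Yield 16, then a,b = 26,42
  Yield 26, then a,b = 42,68
  Yield 42, then a,b = 68,110
Step 2: 68 >= 44, stop.
Therefore output = [0, 2, 2, 4, 6, 10, 16, 26, 42].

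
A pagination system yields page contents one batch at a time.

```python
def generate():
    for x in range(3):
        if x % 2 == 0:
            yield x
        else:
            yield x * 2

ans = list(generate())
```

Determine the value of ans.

Step 1: For each x in range(3), yield x if even, else x*2:
  x=0 (even): yield 0
  x=1 (odd): yield 1*2 = 2
  x=2 (even): yield 2
Therefore ans = [0, 2, 2].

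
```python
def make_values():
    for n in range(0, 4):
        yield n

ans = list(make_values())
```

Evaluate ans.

Step 1: The generator yields each value from range(0, 4).
Step 2: list() consumes all yields: [0, 1, 2, 3].
Therefore ans = [0, 1, 2, 3].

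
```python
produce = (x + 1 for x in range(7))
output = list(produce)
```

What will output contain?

Step 1: For each x in range(7), compute x+1:
  x=0: 0+1 = 1
  x=1: 1+1 = 2
  x=2: 2+1 = 3
  x=3: 3+1 = 4
  x=4: 4+1 = 5
  x=5: 5+1 = 6
  x=6: 6+1 = 7
Therefore output = [1, 2, 3, 4, 5, 6, 7].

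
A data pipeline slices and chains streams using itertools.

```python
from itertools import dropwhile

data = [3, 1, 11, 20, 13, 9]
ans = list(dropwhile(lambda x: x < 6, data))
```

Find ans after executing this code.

Step 1: dropwhile drops elements while < 6:
  3 < 6: dropped
  1 < 6: dropped
  11: kept (dropping stopped)
Step 2: Remaining elements kept regardless of condition.
Therefore ans = [11, 20, 13, 9].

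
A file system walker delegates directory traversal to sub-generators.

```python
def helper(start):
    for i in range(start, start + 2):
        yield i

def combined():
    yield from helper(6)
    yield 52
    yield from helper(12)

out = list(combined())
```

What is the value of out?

Step 1: combined() delegates to helper(6):
  yield 6
  yield 7
Step 2: yield 52
Step 3: Delegates to helper(12):
  yield 12
  yield 13
Therefore out = [6, 7, 52, 12, 13].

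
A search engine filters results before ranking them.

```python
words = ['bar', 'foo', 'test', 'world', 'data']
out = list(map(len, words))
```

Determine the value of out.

Step 1: Map len() to each word:
  'bar' -> 3
  'foo' -> 3
  'test' -> 4
  'world' -> 5
  'data' -> 4
Therefore out = [3, 3, 4, 5, 4].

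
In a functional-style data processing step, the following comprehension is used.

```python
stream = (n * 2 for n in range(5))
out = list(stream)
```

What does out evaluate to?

Step 1: For each n in range(5), compute n*2:
  n=0: 0*2 = 0
  n=1: 1*2 = 2
  n=2: 2*2 = 4
  n=3: 3*2 = 6
  n=4: 4*2 = 8
Therefore out = [0, 2, 4, 6, 8].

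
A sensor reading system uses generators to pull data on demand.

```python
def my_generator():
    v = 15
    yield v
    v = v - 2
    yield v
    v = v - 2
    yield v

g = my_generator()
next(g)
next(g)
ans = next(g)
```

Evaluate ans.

Step 1: Trace through generator execution:
  Yield 1: v starts at 15, yield 15
  Yield 2: v = 15 - 2 = 13, yield 13
  Yield 3: v = 13 - 2 = 11, yield 11
Step 2: First next() gets 15, second next() gets the second value, third next() yields 11.
Therefore ans = 11.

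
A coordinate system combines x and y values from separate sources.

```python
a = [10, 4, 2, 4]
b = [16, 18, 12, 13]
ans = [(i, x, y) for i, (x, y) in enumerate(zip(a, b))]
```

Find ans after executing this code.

Step 1: enumerate(zip(a, b)) gives index with paired elements:
  i=0: (10, 16)
  i=1: (4, 18)
  i=2: (2, 12)
  i=3: (4, 13)
Therefore ans = [(0, 10, 16), (1, 4, 18), (2, 2, 12), (3, 4, 13)].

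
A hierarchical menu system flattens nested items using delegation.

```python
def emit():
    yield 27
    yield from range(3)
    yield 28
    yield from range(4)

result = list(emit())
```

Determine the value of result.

Step 1: Trace yields in order:
  yield 27
  yield 0
  yield 1
  yield 2
  yield 28
  yield 0
  yield 1
  yield 2
  yield 3
Therefore result = [27, 0, 1, 2, 28, 0, 1, 2, 3].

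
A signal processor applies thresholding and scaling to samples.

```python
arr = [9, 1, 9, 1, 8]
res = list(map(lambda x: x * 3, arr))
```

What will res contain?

Step 1: Apply lambda x: x * 3 to each element:
  9 -> 27
  1 -> 3
  9 -> 27
  1 -> 3
  8 -> 24
Therefore res = [27, 3, 27, 3, 24].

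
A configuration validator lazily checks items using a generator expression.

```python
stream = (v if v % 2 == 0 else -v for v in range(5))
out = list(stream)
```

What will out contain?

Step 1: For each v in range(5), yield v if even, else -v:
  v=0: even, yield 0
  v=1: odd, yield -1
  v=2: even, yield 2
  v=3: odd, yield -3
  v=4: even, yield 4
Therefore out = [0, -1, 2, -3, 4].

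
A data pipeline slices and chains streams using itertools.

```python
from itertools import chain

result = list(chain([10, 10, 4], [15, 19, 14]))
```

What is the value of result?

Step 1: chain() concatenates iterables: [10, 10, 4] + [15, 19, 14].
Therefore result = [10, 10, 4, 15, 19, 14].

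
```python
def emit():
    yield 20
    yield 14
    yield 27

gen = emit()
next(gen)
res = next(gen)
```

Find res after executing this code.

Step 1: emit() creates a generator.
Step 2: next(gen) yields 20 (consumed and discarded).
Step 3: next(gen) yields 14, assigned to res.
Therefore res = 14.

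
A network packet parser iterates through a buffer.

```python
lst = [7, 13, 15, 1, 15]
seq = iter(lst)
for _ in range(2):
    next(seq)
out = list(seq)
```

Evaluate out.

Step 1: Create iterator over [7, 13, 15, 1, 15].
Step 2: Advance 2 positions (consuming [7, 13]).
Step 3: list() collects remaining elements: [15, 1, 15].
Therefore out = [15, 1, 15].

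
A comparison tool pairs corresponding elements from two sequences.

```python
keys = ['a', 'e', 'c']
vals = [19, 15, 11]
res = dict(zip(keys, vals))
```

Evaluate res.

Step 1: zip pairs keys with values:
  'a' -> 19
  'e' -> 15
  'c' -> 11
Therefore res = {'a': 19, 'e': 15, 'c': 11}.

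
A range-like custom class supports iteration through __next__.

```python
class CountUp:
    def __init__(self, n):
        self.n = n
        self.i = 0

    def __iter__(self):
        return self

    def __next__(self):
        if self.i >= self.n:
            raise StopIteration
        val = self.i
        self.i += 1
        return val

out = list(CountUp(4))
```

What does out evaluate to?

Step 1: CountUp(4) creates an iterator counting 0 to 3.
Step 2: list() consumes all values: [0, 1, 2, 3].
Therefore out = [0, 1, 2, 3].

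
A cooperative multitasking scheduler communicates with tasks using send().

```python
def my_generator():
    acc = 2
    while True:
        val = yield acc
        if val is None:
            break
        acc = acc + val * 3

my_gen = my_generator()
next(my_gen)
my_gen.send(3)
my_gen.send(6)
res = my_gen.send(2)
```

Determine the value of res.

Step 1: next() -> yield acc=2.
Step 2: send(3) -> val=3, acc = 2 + 3*3 = 11, yield 11.
Step 3: send(6) -> val=6, acc = 11 + 6*3 = 29, yield 29.
Step 4: send(2) -> val=2, acc = 29 + 2*3 = 35, yield 35.
Therefore res = 35.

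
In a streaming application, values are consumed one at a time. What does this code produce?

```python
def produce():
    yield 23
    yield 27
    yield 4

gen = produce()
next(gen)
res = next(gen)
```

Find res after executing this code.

Step 1: produce() creates a generator.
Step 2: next(gen) yields 23 (consumed and discarded).
Step 3: next(gen) yields 27, assigned to res.
Therefore res = 27.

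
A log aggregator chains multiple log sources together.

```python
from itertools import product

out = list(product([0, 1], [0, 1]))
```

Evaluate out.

Step 1: product([0, 1], [0, 1]) gives all pairs:
  (0, 0)
  (0, 1)
  (1, 0)
  (1, 1)
Therefore out = [(0, 0), (0, 1), (1, 0), (1, 1)].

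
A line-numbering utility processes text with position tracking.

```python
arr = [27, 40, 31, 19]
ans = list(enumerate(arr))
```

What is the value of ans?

Step 1: enumerate pairs each element with its index:
  (0, 27)
  (1, 40)
  (2, 31)
  (3, 19)
Therefore ans = [(0, 27), (1, 40), (2, 31), (3, 19)].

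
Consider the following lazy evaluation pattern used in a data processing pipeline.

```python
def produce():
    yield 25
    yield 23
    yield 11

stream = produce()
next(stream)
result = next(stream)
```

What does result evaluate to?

Step 1: produce() creates a generator.
Step 2: next(stream) yields 25 (consumed and discarded).
Step 3: next(stream) yields 23, assigned to result.
Therefore result = 23.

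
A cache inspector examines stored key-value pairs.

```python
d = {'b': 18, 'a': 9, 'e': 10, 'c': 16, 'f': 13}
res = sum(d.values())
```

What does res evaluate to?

Step 1: d.values() = [18, 9, 10, 16, 13].
Step 2: sum = 66.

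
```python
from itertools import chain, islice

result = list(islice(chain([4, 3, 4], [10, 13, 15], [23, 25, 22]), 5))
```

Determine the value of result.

Step 1: chain([4, 3, 4], [10, 13, 15], [23, 25, 22]) = [4, 3, 4, 10, 13, 15, 23, 25, 22].
Step 2: islice takes first 5 elements: [4, 3, 4, 10, 13].
Therefore result = [4, 3, 4, 10, 13].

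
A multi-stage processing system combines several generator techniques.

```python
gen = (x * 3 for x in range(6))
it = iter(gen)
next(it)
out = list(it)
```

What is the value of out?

Step 1: Generator produces [0, 3, 6, 9, 12, 15].
Step 2: next(it) consumes first element (0).
Step 3: list(it) collects remaining: [3, 6, 9, 12, 15].
Therefore out = [3, 6, 9, 12, 15].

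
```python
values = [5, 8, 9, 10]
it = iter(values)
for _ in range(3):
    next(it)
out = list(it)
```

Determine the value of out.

Step 1: Create iterator over [5, 8, 9, 10].
Step 2: Advance 3 positions (consuming [5, 8, 9]).
Step 3: list() collects remaining elements: [10].
Therefore out = [10].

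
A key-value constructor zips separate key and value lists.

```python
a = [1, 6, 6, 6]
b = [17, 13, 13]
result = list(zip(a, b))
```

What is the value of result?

Step 1: zip stops at shortest (len(a)=4, len(b)=3):
  Index 0: (1, 17)
  Index 1: (6, 13)
  Index 2: (6, 13)
Step 2: Last element of a (6) has no pair, dropped.
Therefore result = [(1, 17), (6, 13), (6, 13)].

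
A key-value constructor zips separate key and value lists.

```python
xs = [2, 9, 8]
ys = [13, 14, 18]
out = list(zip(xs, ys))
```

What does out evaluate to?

Step 1: zip pairs elements at same index:
  Index 0: (2, 13)
  Index 1: (9, 14)
  Index 2: (8, 18)
Therefore out = [(2, 13), (9, 14), (8, 18)].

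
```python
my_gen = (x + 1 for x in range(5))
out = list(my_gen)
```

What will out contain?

Step 1: For each x in range(5), compute x+1:
  x=0: 0+1 = 1
  x=1: 1+1 = 2
  x=2: 2+1 = 3
  x=3: 3+1 = 4
  x=4: 4+1 = 5
Therefore out = [1, 2, 3, 4, 5].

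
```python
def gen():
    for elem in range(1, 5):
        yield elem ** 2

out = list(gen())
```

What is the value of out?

Step 1: For each elem in range(1, 5), yield elem**2:
  elem=1: yield 1**2 = 1
  elem=2: yield 2**2 = 4
  elem=3: yield 3**2 = 9
  elem=4: yield 4**2 = 16
Therefore out = [1, 4, 9, 16].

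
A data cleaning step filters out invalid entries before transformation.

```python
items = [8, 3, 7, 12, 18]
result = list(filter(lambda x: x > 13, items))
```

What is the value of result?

Step 1: Filter elements > 13:
  8: removed
  3: removed
  7: removed
  12: removed
  18: kept
Therefore result = [18].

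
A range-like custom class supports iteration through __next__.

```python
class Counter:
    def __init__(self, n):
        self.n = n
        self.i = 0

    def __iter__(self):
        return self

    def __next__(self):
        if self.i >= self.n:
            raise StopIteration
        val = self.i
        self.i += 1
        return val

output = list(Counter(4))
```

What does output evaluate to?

Step 1: Counter(4) creates an iterator counting 0 to 3.
Step 2: list() consumes all values: [0, 1, 2, 3].
Therefore output = [0, 1, 2, 3].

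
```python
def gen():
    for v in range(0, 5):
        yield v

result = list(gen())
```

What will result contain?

Step 1: The generator yields each value from range(0, 5).
Step 2: list() consumes all yields: [0, 1, 2, 3, 4].
Therefore result = [0, 1, 2, 3, 4].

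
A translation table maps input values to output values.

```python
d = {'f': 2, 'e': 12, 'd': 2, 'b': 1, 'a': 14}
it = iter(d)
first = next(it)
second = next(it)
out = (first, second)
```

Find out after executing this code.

Step 1: iter(d) iterates over keys: ['f', 'e', 'd', 'b', 'a'].
Step 2: first = next(it) = 'f', second = next(it) = 'e'.
Therefore out = ('f', 'e').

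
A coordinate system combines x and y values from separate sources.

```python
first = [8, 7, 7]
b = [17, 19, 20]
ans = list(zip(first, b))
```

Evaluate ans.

Step 1: zip pairs elements at same index:
  Index 0: (8, 17)
  Index 1: (7, 19)
  Index 2: (7, 20)
Therefore ans = [(8, 17), (7, 19), (7, 20)].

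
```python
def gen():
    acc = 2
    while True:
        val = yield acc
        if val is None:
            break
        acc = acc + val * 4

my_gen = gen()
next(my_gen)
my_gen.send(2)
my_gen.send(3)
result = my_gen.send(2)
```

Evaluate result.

Step 1: next() -> yield acc=2.
Step 2: send(2) -> val=2, acc = 2 + 2*4 = 10, yield 10.
Step 3: send(3) -> val=3, acc = 10 + 3*4 = 22, yield 22.
Step 4: send(2) -> val=2, acc = 22 + 2*4 = 30, yield 30.
Therefore result = 30.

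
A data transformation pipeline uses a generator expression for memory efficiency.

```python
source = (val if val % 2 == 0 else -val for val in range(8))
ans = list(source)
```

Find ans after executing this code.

Step 1: For each val in range(8), yield val if even, else -val:
  val=0: even, yield 0
  val=1: odd, yield -1
  val=2: even, yield 2
  val=3: odd, yield -3
  val=4: even, yield 4
  val=5: odd, yield -5
  val=6: even, yield 6
  val=7: odd, yield -7
Therefore ans = [0, -1, 2, -3, 4, -5, 6, -7].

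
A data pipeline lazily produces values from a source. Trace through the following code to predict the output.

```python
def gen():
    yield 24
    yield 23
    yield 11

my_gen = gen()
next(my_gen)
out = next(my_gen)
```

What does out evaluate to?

Step 1: gen() creates a generator.
Step 2: next(my_gen) yields 24 (consumed and discarded).
Step 3: next(my_gen) yields 23, assigned to out.
Therefore out = 23.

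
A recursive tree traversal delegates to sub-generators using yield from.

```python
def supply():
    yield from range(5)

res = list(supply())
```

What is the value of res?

Step 1: yield from delegates to the iterable, yielding each element.
Step 2: Collected values: [0, 1, 2, 3, 4].
Therefore res = [0, 1, 2, 3, 4].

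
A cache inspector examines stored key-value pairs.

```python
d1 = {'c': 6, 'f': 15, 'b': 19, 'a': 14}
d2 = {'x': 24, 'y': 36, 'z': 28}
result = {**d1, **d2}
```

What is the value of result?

Step 1: Merge d1 and d2 (d2 values override on key conflicts).
Step 2: d1 has keys ['c', 'f', 'b', 'a'], d2 has keys ['x', 'y', 'z'].
Therefore result = {'c': 6, 'f': 15, 'b': 19, 'a': 14, 'x': 24, 'y': 36, 'z': 28}.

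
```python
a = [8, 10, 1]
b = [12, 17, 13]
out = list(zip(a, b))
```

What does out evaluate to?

Step 1: zip pairs elements at same index:
  Index 0: (8, 12)
  Index 1: (10, 17)
  Index 2: (1, 13)
Therefore out = [(8, 12), (10, 17), (1, 13)].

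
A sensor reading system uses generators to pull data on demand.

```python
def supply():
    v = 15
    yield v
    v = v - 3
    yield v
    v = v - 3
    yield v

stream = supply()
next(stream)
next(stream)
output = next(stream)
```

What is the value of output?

Step 1: Trace through generator execution:
  Yield 1: v starts at 15, yield 15
  Yield 2: v = 15 - 3 = 12, yield 12
  Yield 3: v = 12 - 3 = 9, yield 9
Step 2: First next() gets 15, second next() gets the second value, third next() yields 9.
Therefore output = 9.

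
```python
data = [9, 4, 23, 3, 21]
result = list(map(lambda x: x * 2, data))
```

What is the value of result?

Step 1: Apply lambda x: x * 2 to each element:
  9 -> 18
  4 -> 8
  23 -> 46
  3 -> 6
  21 -> 42
Therefore result = [18, 8, 46, 6, 42].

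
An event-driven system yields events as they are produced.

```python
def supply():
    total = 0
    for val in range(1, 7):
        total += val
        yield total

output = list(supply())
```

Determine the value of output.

Step 1: Generator accumulates running sum:
  val=1: total = 1, yield 1
  val=2: total = 3, yield 3
  val=3: total = 6, yield 6
  val=4: total = 10, yield 10
  val=5: total = 15, yield 15
  val=6: total = 21, yield 21
Therefore output = [1, 3, 6, 10, 15, 21].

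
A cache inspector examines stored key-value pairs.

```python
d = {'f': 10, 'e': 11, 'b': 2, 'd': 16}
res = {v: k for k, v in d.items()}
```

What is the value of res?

Step 1: Invert dict (swap keys and values):
  'f': 10 -> 10: 'f'
  'e': 11 -> 11: 'e'
  'b': 2 -> 2: 'b'
  'd': 16 -> 16: 'd'
Therefore res = {10: 'f', 11: 'e', 2: 'b', 16: 'd'}.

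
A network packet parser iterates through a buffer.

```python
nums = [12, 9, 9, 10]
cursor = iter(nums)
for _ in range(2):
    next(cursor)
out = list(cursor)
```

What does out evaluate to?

Step 1: Create iterator over [12, 9, 9, 10].
Step 2: Advance 2 positions (consuming [12, 9]).
Step 3: list() collects remaining elements: [9, 10].
Therefore out = [9, 10].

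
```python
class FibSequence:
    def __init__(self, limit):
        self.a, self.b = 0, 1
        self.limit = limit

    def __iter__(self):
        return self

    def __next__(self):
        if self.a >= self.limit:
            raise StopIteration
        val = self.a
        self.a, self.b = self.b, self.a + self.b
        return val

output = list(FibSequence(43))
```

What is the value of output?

Step 1: Fibonacci-like sequence (a=0, b=1) until >= 43:
  Yield 0, then a,b = 1,1
  Yield 1, then a,b = 1,2
  Yield 1, then a,b = 2,3
  Yield 2, then a,b = 3,5
  Yield 3, then a,b = 5,8
  Yield 5, then a,b = 8,13
  Yield 8, then a,b = 13,21
  Yield 13, then a,b = 21,34
  Yield 21, then a,b = 34,55
  Yield 34, then a,b = 55,89
Step 2: 55 >= 43, stop.
Therefore output = [0, 1, 1, 2, 3, 5, 8, 13, 21, 34].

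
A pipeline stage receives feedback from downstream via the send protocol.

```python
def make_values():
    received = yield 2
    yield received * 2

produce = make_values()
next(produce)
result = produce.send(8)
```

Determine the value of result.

Step 1: next(produce) advances to first yield, producing 2.
Step 2: send(8) resumes, received = 8.
Step 3: yield received * 2 = 8 * 2 = 16.
Therefore result = 16.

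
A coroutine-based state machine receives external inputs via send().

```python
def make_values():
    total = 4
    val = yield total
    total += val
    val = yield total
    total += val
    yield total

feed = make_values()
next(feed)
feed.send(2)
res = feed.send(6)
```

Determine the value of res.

Step 1: next() -> yield total=4.
Step 2: send(2) -> val=2, total = 4+2 = 6, yield 6.
Step 3: send(6) -> val=6, total = 6+6 = 12, yield 12.
Therefore res = 12.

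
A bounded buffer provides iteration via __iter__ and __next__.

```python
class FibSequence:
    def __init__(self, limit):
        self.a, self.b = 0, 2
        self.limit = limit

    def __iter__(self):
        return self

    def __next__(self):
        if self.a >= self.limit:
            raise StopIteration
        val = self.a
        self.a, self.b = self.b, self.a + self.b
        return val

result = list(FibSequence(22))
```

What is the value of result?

Step 1: Fibonacci-like sequence (a=0, b=2) until >= 22:
  Yield 0, then a,b = 2,2
  Yield 2, then a,b = 2,4
  Yield 2, then a,b = 4,6
  Yield 4, then a,b = 6,10
  Yield 6, then a,b = 10,16
  Yield 10, then a,b = 16,26
  Yield 16, then a,b = 26,42
Step 2: 26 >= 22, stop.
Therefore result = [0, 2, 2, 4, 6, 10, 16].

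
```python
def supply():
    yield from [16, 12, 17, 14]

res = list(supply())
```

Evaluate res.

Step 1: yield from delegates to the iterable, yielding each element.
Step 2: Collected values: [16, 12, 17, 14].
Therefore res = [16, 12, 17, 14].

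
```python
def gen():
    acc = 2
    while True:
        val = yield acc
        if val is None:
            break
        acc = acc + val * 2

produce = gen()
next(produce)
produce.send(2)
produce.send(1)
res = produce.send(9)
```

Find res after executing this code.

Step 1: next() -> yield acc=2.
Step 2: send(2) -> val=2, acc = 2 + 2*2 = 6, yield 6.
Step 3: send(1) -> val=1, acc = 6 + 1*2 = 8, yield 8.
Step 4: send(9) -> val=9, acc = 8 + 9*2 = 26, yield 26.
Therefore res = 26.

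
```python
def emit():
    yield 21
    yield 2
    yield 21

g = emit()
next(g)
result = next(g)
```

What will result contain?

Step 1: emit() creates a generator.
Step 2: next(g) yields 21 (consumed and discarded).
Step 3: next(g) yields 2, assigned to result.
Therefore result = 2.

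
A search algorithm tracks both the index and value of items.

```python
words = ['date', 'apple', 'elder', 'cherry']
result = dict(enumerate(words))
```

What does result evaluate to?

Step 1: enumerate pairs indices with words:
  0 -> 'date'
  1 -> 'apple'
  2 -> 'elder'
  3 -> 'cherry'
Therefore result = {0: 'date', 1: 'apple', 2: 'elder', 3: 'cherry'}.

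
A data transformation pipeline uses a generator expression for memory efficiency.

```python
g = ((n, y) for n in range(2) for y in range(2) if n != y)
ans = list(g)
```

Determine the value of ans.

Step 1: Nested generator over range(2) x range(2) where n != y:
  (0, 0): excluded (n == y)
  (0, 1): included
  (1, 0): included
  (1, 1): excluded (n == y)
Therefore ans = [(0, 1), (1, 0)].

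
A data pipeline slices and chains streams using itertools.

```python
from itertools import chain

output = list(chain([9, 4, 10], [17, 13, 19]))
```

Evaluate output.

Step 1: chain() concatenates iterables: [9, 4, 10] + [17, 13, 19].
Therefore output = [9, 4, 10, 17, 13, 19].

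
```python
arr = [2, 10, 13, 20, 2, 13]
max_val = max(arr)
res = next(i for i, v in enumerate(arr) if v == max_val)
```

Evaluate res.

Step 1: max([2, 10, 13, 20, 2, 13]) = 20.
Step 2: Find first index where value == 20:
  Index 0: 2 != 20
  Index 1: 10 != 20
  Index 2: 13 != 20
  Index 3: 20 == 20, found!
Therefore res = 3.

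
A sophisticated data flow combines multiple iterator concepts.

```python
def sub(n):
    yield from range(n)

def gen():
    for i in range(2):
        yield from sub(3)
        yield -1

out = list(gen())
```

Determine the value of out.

Step 1: For each i in range(2):
  i=0: yield from sub(3) -> [0, 1, 2], then yield -1
  i=1: yield from sub(3) -> [0, 1, 2], then yield -1
Therefore out = [0, 1, 2, -1, 0, 1, 2, -1].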